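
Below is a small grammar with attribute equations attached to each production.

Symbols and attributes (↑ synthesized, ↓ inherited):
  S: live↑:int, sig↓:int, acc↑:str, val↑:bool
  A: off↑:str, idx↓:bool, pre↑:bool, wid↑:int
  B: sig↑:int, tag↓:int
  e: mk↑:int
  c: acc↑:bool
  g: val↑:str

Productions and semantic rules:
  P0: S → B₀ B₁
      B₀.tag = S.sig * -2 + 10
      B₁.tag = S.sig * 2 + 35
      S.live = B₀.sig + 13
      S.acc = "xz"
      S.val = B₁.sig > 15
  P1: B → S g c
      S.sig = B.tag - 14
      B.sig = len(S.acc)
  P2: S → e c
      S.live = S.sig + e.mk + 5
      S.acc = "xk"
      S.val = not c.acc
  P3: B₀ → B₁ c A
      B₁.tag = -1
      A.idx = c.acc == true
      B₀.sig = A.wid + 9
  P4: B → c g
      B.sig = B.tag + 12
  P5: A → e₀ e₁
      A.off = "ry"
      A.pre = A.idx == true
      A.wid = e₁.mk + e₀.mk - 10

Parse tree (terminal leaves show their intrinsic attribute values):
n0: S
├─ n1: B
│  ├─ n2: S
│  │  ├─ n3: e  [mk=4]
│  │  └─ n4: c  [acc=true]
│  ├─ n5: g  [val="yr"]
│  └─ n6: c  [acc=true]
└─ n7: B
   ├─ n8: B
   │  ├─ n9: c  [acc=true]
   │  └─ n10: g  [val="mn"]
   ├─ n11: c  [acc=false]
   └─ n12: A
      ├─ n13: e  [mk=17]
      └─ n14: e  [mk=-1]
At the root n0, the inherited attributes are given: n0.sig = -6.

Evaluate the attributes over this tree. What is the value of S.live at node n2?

17

1. n0.sig = -6  [given at root]
2. n1.tag = 22  [S.sig * -2 + 10]
3. n2.sig = 8  [B.tag - 14]
4. n3.mk = 4  [terminal]
5. n4.acc = true  [terminal]
6. n2.live = 17  [S.sig + e.mk + 5]
7. n2.acc = "xk"  ["xk"]
8. n2.val = false  [not c.acc]
9. n5.val = "yr"  [terminal]
10. n6.acc = true  [terminal]
11. n1.sig = 2  [len(S.acc)]
12. n7.tag = 23  [S.sig * 2 + 35]
13. n8.tag = -1  [-1]
14. n9.acc = true  [terminal]
15. n10.val = "mn"  [terminal]
16. n8.sig = 11  [B.tag + 12]
17. n11.acc = false  [terminal]
18. n12.idx = false  [c.acc == true]
19. n13.mk = 17  [terminal]
20. n14.mk = -1  [terminal]
21. n12.off = "ry"  ["ry"]
22. n12.pre = false  [A.idx == true]
23. n12.wid = 6  [e₁.mk + e₀.mk - 10]
24. n7.sig = 15  [A.wid + 9]
25. n0.live = 15  [B₀.sig + 13]
26. n0.acc = "xz"  ["xz"]
27. n0.val = false  [B₁.sig > 15]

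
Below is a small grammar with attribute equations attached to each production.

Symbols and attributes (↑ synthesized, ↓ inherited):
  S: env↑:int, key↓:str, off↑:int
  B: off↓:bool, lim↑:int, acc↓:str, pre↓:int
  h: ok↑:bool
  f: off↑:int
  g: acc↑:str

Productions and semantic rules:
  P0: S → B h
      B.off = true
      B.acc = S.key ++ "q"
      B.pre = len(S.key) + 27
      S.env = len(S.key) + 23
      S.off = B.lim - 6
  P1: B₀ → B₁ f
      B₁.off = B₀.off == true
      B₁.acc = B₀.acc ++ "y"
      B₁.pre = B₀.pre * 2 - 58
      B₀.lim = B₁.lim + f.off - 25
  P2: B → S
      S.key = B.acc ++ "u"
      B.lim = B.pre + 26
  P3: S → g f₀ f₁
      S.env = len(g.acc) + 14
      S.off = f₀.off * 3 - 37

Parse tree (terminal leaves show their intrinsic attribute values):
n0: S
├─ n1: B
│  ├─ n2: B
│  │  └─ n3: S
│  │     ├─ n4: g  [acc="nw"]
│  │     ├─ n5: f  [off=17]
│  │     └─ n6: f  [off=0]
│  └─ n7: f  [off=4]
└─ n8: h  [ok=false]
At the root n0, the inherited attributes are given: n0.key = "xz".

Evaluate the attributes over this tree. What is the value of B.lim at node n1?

5

1. n0.key = "xz"  [given at root]
2. n1.off = true  [true]
3. n1.acc = "xzq"  [S.key ++ "q"]
4. n1.pre = 29  [len(S.key) + 27]
5. n2.off = true  [B₀.off == true]
6. n2.acc = "xzqy"  [B₀.acc ++ "y"]
7. n2.pre = 0  [B₀.pre * 2 - 58]
8. n3.key = "xzqyu"  [B.acc ++ "u"]
9. n4.acc = "nw"  [terminal]
10. n5.off = 17  [terminal]
11. n6.off = 0  [terminal]
12. n3.env = 16  [len(g.acc) + 14]
13. n3.off = 14  [f₀.off * 3 - 37]
14. n2.lim = 26  [B.pre + 26]
15. n7.off = 4  [terminal]
16. n1.lim = 5  [B₁.lim + f.off - 25]
17. n8.ok = false  [terminal]
18. n0.env = 25  [len(S.key) + 23]
19. n0.off = -1  [B.lim - 6]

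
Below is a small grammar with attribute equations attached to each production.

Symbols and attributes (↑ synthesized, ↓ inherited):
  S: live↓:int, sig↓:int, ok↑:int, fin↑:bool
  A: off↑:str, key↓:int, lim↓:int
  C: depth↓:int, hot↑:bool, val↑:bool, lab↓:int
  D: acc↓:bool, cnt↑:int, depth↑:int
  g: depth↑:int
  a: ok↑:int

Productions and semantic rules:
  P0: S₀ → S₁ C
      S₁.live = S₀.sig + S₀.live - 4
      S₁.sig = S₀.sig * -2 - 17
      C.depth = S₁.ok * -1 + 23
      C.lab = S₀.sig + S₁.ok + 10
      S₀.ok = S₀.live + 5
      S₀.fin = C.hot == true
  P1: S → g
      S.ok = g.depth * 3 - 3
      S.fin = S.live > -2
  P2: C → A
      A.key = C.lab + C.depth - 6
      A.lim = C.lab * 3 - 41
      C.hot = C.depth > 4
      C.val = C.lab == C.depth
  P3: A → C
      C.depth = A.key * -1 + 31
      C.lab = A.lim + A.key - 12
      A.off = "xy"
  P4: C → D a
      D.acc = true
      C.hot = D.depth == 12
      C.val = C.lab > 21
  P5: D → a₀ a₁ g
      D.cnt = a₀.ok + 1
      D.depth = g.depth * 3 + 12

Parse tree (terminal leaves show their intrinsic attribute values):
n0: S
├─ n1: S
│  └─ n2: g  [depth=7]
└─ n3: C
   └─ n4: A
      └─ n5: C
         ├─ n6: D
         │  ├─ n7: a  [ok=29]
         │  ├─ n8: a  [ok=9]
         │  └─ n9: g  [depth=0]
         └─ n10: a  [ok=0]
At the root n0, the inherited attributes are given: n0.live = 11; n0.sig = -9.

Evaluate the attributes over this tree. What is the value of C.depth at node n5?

1. n0.live = 11  [given at root]
2. n0.sig = -9  [given at root]
3. n1.live = -2  [S₀.sig + S₀.live - 4]
4. n1.sig = 1  [S₀.sig * -2 - 17]
5. n2.depth = 7  [terminal]
6. n1.ok = 18  [g.depth * 3 - 3]
7. n1.fin = false  [S.live > -2]
8. n3.depth = 5  [S₁.ok * -1 + 23]
9. n3.lab = 19  [S₀.sig + S₁.ok + 10]
10. n4.key = 18  [C.lab + C.depth - 6]
11. n4.lim = 16  [C.lab * 3 - 41]
12. n5.depth = 13  [A.key * -1 + 31]
13. n5.lab = 22  [A.lim + A.key - 12]
14. n6.acc = true  [true]
15. n7.ok = 29  [terminal]
16. n8.ok = 9  [terminal]
17. n9.depth = 0  [terminal]
18. n6.cnt = 30  [a₀.ok + 1]
19. n6.depth = 12  [g.depth * 3 + 12]
20. n10.ok = 0  [terminal]
21. n5.hot = true  [D.depth == 12]
22. n5.val = true  [C.lab > 21]
23. n4.off = "xy"  ["xy"]
24. n3.hot = true  [C.depth > 4]
25. n3.val = false  [C.lab == C.depth]
26. n0.ok = 16  [S₀.live + 5]
27. n0.fin = true  [C.hot == true]

13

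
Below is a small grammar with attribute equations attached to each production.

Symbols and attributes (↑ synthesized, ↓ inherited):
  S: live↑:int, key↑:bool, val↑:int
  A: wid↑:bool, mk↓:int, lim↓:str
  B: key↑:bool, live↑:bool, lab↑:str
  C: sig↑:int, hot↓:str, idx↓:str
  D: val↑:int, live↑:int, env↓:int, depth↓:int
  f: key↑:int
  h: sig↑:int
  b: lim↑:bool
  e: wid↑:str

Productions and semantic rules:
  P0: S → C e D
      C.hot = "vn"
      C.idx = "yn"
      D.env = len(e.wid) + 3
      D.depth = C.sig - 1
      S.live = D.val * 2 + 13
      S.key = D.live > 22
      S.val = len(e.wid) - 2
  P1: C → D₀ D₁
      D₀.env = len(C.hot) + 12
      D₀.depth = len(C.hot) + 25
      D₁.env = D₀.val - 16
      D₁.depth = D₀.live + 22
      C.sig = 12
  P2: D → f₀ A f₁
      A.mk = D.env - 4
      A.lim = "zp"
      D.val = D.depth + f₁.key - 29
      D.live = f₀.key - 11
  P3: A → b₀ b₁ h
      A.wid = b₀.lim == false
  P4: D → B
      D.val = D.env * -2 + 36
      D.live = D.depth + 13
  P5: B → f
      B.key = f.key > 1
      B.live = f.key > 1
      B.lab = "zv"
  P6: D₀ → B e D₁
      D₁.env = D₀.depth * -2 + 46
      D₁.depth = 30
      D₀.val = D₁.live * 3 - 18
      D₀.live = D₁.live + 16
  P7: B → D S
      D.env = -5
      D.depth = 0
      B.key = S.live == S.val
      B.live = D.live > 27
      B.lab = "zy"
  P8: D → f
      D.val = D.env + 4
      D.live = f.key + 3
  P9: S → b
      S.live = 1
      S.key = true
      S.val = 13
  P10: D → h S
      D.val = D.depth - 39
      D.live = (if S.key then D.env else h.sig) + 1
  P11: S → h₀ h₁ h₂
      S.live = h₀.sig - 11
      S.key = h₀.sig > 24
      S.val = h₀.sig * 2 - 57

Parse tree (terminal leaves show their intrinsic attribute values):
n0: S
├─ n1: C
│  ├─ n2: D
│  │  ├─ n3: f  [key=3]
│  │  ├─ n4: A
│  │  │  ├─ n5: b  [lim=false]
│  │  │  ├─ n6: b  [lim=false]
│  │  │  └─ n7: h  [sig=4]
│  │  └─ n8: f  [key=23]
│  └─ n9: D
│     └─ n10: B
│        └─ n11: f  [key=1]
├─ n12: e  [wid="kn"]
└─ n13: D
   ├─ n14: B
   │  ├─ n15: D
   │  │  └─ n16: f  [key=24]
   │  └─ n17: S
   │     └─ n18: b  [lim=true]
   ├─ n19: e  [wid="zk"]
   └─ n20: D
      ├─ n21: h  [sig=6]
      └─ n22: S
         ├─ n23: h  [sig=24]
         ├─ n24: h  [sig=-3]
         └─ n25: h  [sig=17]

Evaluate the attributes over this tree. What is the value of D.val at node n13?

1. n1.hot = "vn"  ["vn"]
2. n1.idx = "yn"  ["yn"]
3. n2.env = 14  [len(C.hot) + 12]
4. n2.depth = 27  [len(C.hot) + 25]
5. n3.key = 3  [terminal]
6. n4.mk = 10  [D.env - 4]
7. n4.lim = "zp"  ["zp"]
8. n5.lim = false  [terminal]
9. n6.lim = false  [terminal]
10. n7.sig = 4  [terminal]
11. n4.wid = true  [b₀.lim == false]
12. n8.key = 23  [terminal]
13. n2.val = 21  [D.depth + f₁.key - 29]
14. n2.live = -8  [f₀.key - 11]
15. n9.env = 5  [D₀.val - 16]
16. n9.depth = 14  [D₀.live + 22]
17. n11.key = 1  [terminal]
18. n10.key = false  [f.key > 1]
19. n10.live = false  [f.key > 1]
20. n10.lab = "zv"  ["zv"]
21. n9.val = 26  [D.env * -2 + 36]
22. n9.live = 27  [D.depth + 13]
23. n1.sig = 12  [12]
24. n12.wid = "kn"  [terminal]
25. n13.env = 5  [len(e.wid) + 3]
26. n13.depth = 11  [C.sig - 1]
27. n15.env = -5  [-5]
28. n15.depth = 0  [0]
29. n16.key = 24  [terminal]
30. n15.val = -1  [D.env + 4]
31. n15.live = 27  [f.key + 3]
32. n18.lim = true  [terminal]
33. n17.live = 1  [1]
34. n17.key = true  [true]
35. n17.val = 13  [13]
36. n14.key = false  [S.live == S.val]
37. n14.live = false  [D.live > 27]
38. n14.lab = "zy"  ["zy"]
39. n19.wid = "zk"  [terminal]
40. n20.env = 24  [D₀.depth * -2 + 46]
41. n20.depth = 30  [30]
42. n21.sig = 6  [terminal]
43. n23.sig = 24  [terminal]
44. n24.sig = -3  [terminal]
45. n25.sig = 17  [terminal]
46. n22.live = 13  [h₀.sig - 11]
47. n22.key = false  [h₀.sig > 24]
48. n22.val = -9  [h₀.sig * 2 - 57]
49. n20.val = -9  [D.depth - 39]
50. n20.live = 7  [(if S.key then D.env else h.sig) + 1]
51. n13.val = 3  [D₁.live * 3 - 18]
52. n13.live = 23  [D₁.live + 16]
53. n0.live = 19  [D.val * 2 + 13]
54. n0.key = true  [D.live > 22]
55. n0.val = 0  [len(e.wid) - 2]

3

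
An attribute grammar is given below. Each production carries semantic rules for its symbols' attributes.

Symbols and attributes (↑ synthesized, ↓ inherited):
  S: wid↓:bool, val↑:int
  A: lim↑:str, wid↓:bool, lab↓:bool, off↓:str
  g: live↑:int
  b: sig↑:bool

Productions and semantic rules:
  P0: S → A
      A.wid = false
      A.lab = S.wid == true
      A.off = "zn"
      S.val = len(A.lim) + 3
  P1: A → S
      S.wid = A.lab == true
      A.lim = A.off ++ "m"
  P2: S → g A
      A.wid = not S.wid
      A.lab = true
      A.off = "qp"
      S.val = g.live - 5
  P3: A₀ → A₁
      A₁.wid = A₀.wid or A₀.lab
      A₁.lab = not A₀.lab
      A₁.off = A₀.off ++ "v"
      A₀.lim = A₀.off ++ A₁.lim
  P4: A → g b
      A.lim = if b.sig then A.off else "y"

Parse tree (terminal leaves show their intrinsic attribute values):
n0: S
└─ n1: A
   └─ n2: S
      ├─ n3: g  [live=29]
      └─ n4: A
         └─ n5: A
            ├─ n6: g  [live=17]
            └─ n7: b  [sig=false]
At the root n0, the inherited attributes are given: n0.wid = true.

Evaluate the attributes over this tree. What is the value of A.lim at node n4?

"qpy"

1. n0.wid = true  [given at root]
2. n1.wid = false  [false]
3. n1.lab = true  [S.wid == true]
4. n1.off = "zn"  ["zn"]
5. n2.wid = true  [A.lab == true]
6. n3.live = 29  [terminal]
7. n4.wid = false  [not S.wid]
8. n4.lab = true  [true]
9. n4.off = "qp"  ["qp"]
10. n5.wid = true  [A₀.wid or A₀.lab]
11. n5.lab = false  [not A₀.lab]
12. n5.off = "qpv"  [A₀.off ++ "v"]
13. n6.live = 17  [terminal]
14. n7.sig = false  [terminal]
15. n5.lim = "y"  [if b.sig then A.off else "y"]
16. n4.lim = "qpy"  [A₀.off ++ A₁.lim]
17. n2.val = 24  [g.live - 5]
18. n1.lim = "znm"  [A.off ++ "m"]
19. n0.val = 6  [len(A.lim) + 3]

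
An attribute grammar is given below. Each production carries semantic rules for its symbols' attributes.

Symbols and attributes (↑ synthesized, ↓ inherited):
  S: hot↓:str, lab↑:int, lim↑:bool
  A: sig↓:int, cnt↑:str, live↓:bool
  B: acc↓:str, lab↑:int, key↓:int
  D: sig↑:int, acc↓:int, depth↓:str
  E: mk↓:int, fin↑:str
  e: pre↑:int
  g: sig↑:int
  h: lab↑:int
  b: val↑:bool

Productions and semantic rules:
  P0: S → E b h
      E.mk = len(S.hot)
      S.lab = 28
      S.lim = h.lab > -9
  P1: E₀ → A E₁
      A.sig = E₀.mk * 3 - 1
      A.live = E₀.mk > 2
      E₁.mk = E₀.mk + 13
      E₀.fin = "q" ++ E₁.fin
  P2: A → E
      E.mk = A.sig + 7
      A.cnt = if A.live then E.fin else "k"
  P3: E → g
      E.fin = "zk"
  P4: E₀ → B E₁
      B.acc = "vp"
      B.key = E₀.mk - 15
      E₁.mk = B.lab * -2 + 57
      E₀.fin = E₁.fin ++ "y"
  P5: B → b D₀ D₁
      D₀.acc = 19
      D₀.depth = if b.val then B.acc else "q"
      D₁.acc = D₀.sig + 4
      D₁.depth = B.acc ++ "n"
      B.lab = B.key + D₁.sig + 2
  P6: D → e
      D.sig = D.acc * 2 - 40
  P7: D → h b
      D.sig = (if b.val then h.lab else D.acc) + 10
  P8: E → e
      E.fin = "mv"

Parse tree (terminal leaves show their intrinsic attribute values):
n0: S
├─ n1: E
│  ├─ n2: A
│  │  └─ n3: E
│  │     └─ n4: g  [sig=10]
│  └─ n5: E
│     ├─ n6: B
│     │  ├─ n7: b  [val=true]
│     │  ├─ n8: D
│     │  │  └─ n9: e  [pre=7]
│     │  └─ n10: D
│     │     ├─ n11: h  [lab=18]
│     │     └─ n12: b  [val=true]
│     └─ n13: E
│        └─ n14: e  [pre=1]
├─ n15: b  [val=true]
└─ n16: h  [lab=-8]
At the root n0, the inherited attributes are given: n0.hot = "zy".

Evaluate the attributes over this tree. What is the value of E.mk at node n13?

-3

1. n0.hot = "zy"  [given at root]
2. n1.mk = 2  [len(S.hot)]
3. n2.sig = 5  [E₀.mk * 3 - 1]
4. n2.live = false  [E₀.mk > 2]
5. n3.mk = 12  [A.sig + 7]
6. n4.sig = 10  [terminal]
7. n3.fin = "zk"  ["zk"]
8. n2.cnt = "k"  [if A.live then E.fin else "k"]
9. n5.mk = 15  [E₀.mk + 13]
10. n6.acc = "vp"  ["vp"]
11. n6.key = 0  [E₀.mk - 15]
12. n7.val = true  [terminal]
13. n8.acc = 19  [19]
14. n8.depth = "vp"  [if b.val then B.acc else "q"]
15. n9.pre = 7  [terminal]
16. n8.sig = -2  [D.acc * 2 - 40]
17. n10.acc = 2  [D₀.sig + 4]
18. n10.depth = "vpn"  [B.acc ++ "n"]
19. n11.lab = 18  [terminal]
20. n12.val = true  [terminal]
21. n10.sig = 28  [(if b.val then h.lab else D.acc) + 10]
22. n6.lab = 30  [B.key + D₁.sig + 2]
23. n13.mk = -3  [B.lab * -2 + 57]
24. n14.pre = 1  [terminal]
25. n13.fin = "mv"  ["mv"]
26. n5.fin = "mvy"  [E₁.fin ++ "y"]
27. n1.fin = "qmvy"  ["q" ++ E₁.fin]
28. n15.val = true  [terminal]
29. n16.lab = -8  [terminal]
30. n0.lab = 28  [28]
31. n0.lim = true  [h.lab > -9]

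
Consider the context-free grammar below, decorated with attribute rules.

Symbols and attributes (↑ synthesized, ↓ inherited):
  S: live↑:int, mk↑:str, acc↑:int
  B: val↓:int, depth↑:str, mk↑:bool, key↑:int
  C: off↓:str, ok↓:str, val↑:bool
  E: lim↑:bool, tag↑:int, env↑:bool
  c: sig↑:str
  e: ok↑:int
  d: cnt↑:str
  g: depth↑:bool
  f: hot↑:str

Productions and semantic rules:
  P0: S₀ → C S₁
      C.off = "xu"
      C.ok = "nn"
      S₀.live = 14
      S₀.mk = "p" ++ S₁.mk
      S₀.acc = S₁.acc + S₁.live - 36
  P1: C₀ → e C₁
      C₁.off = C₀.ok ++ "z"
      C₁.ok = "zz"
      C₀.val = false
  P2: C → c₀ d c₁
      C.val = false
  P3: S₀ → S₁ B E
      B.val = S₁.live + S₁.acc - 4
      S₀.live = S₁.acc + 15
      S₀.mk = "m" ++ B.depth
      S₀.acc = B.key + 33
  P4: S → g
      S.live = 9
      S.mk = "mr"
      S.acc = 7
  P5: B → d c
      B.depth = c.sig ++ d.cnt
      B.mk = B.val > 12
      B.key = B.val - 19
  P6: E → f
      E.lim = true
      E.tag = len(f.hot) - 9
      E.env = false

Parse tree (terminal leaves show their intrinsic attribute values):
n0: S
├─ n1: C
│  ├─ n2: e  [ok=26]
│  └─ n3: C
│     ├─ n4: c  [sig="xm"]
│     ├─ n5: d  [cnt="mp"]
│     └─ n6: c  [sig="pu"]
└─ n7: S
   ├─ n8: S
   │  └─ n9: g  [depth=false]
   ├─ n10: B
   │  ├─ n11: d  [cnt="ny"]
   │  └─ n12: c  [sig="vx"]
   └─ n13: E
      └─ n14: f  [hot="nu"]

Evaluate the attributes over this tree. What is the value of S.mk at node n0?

"pmvxny"

1. n1.off = "xu"  ["xu"]
2. n1.ok = "nn"  ["nn"]
3. n2.ok = 26  [terminal]
4. n3.off = "nnz"  [C₀.ok ++ "z"]
5. n3.ok = "zz"  ["zz"]
6. n4.sig = "xm"  [terminal]
7. n5.cnt = "mp"  [terminal]
8. n6.sig = "pu"  [terminal]
9. n3.val = false  [false]
10. n1.val = false  [false]
11. n9.depth = false  [terminal]
12. n8.live = 9  [9]
13. n8.mk = "mr"  ["mr"]
14. n8.acc = 7  [7]
15. n10.val = 12  [S₁.live + S₁.acc - 4]
16. n11.cnt = "ny"  [terminal]
17. n12.sig = "vx"  [terminal]
18. n10.depth = "vxny"  [c.sig ++ d.cnt]
19. n10.mk = false  [B.val > 12]
20. n10.key = -7  [B.val - 19]
21. n14.hot = "nu"  [terminal]
22. n13.lim = true  [true]
23. n13.tag = -7  [len(f.hot) - 9]
24. n13.env = false  [false]
25. n7.live = 22  [S₁.acc + 15]
26. n7.mk = "mvxny"  ["m" ++ B.depth]
27. n7.acc = 26  [B.key + 33]
28. n0.live = 14  [14]
29. n0.mk = "pmvxny"  ["p" ++ S₁.mk]
30. n0.acc = 12  [S₁.acc + S₁.live - 36]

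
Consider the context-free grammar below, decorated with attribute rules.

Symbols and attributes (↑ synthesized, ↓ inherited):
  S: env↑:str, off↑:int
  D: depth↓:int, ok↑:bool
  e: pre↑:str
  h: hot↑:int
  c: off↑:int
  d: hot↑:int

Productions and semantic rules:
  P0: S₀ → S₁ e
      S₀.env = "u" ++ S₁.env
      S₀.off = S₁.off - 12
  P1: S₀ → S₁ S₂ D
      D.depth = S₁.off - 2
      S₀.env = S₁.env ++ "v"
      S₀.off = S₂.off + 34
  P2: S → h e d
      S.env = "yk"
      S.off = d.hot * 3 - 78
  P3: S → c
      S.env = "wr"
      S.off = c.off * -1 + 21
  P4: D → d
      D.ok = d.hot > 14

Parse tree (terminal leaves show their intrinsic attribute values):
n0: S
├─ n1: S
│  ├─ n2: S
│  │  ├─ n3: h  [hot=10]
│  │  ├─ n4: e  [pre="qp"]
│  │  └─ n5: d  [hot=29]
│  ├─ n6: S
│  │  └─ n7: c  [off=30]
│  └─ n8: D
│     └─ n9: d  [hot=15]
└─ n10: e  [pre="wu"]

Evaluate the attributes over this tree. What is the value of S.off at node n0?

1. n3.hot = 10  [terminal]
2. n4.pre = "qp"  [terminal]
3. n5.hot = 29  [terminal]
4. n2.env = "yk"  ["yk"]
5. n2.off = 9  [d.hot * 3 - 78]
6. n7.off = 30  [terminal]
7. n6.env = "wr"  ["wr"]
8. n6.off = -9  [c.off * -1 + 21]
9. n8.depth = 7  [S₁.off - 2]
10. n9.hot = 15  [terminal]
11. n8.ok = true  [d.hot > 14]
12. n1.env = "ykv"  [S₁.env ++ "v"]
13. n1.off = 25  [S₂.off + 34]
14. n10.pre = "wu"  [terminal]
15. n0.env = "uykv"  ["u" ++ S₁.env]
16. n0.off = 13  [S₁.off - 12]

13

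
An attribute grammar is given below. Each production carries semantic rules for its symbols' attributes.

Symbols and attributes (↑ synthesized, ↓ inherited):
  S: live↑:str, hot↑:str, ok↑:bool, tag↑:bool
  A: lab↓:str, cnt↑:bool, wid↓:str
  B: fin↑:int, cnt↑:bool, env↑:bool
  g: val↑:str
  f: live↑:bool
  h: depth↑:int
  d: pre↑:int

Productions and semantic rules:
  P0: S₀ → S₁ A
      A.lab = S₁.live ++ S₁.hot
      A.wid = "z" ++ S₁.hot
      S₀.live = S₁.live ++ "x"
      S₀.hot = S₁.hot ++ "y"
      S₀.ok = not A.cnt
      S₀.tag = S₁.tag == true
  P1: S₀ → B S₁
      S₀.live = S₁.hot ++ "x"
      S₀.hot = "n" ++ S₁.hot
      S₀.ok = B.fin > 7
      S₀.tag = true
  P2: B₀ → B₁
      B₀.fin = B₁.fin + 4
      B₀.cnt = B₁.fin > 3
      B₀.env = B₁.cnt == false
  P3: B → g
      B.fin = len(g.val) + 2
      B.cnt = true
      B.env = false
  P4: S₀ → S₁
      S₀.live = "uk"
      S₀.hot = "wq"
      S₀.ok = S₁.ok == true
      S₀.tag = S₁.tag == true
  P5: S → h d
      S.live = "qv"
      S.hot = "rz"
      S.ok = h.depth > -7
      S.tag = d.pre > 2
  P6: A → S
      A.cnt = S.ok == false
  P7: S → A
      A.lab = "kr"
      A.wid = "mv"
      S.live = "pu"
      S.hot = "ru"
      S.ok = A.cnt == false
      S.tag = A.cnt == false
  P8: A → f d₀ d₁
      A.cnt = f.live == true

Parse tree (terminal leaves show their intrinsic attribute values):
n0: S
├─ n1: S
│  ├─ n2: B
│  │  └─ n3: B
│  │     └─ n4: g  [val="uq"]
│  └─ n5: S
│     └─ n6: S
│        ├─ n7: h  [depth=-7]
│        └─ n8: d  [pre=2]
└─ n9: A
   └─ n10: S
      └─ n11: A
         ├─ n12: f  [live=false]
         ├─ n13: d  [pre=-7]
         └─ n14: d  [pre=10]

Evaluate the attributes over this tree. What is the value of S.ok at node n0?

true

1. n4.val = "uq"  [terminal]
2. n3.fin = 4  [len(g.val) + 2]
3. n3.cnt = true  [true]
4. n3.env = false  [false]
5. n2.fin = 8  [B₁.fin + 4]
6. n2.cnt = true  [B₁.fin > 3]
7. n2.env = false  [B₁.cnt == false]
8. n7.depth = -7  [terminal]
9. n8.pre = 2  [terminal]
10. n6.live = "qv"  ["qv"]
11. n6.hot = "rz"  ["rz"]
12. n6.ok = false  [h.depth > -7]
13. n6.tag = false  [d.pre > 2]
14. n5.live = "uk"  ["uk"]
15. n5.hot = "wq"  ["wq"]
16. n5.ok = false  [S₁.ok == true]
17. n5.tag = false  [S₁.tag == true]
18. n1.live = "wqx"  [S₁.hot ++ "x"]
19. n1.hot = "nwq"  ["n" ++ S₁.hot]
20. n1.ok = true  [B.fin > 7]
21. n1.tag = true  [true]
22. n9.lab = "wqxnwq"  [S₁.live ++ S₁.hot]
23. n9.wid = "znwq"  ["z" ++ S₁.hot]
24. n11.lab = "kr"  ["kr"]
25. n11.wid = "mv"  ["mv"]
26. n12.live = false  [terminal]
27. n13.pre = -7  [terminal]
28. n14.pre = 10  [terminal]
29. n11.cnt = false  [f.live == true]
30. n10.live = "pu"  ["pu"]
31. n10.hot = "ru"  ["ru"]
32. n10.ok = true  [A.cnt == false]
33. n10.tag = true  [A.cnt == false]
34. n9.cnt = false  [S.ok == false]
35. n0.live = "wqxx"  [S₁.live ++ "x"]
36. n0.hot = "nwqy"  [S₁.hot ++ "y"]
37. n0.ok = true  [not A.cnt]
38. n0.tag = true  [S₁.tag == true]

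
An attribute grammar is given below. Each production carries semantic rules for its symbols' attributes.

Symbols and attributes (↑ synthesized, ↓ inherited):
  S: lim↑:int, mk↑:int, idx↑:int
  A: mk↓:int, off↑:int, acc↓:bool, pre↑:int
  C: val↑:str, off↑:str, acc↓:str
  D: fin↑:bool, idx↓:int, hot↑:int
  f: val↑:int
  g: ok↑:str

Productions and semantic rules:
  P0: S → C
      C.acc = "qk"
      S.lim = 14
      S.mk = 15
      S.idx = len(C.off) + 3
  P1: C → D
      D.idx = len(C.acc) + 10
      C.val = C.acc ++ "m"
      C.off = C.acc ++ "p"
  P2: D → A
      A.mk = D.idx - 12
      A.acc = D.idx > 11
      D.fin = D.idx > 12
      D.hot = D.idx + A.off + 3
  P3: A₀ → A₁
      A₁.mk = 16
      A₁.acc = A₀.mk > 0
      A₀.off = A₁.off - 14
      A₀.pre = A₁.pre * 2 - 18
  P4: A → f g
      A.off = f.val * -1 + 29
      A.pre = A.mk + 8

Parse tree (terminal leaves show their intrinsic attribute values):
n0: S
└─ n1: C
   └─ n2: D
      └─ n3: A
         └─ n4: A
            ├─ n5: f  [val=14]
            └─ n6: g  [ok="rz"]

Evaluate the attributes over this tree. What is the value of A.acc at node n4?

false

1. n1.acc = "qk"  ["qk"]
2. n2.idx = 12  [len(C.acc) + 10]
3. n3.mk = 0  [D.idx - 12]
4. n3.acc = true  [D.idx > 11]
5. n4.mk = 16  [16]
6. n4.acc = false  [A₀.mk > 0]
7. n5.val = 14  [terminal]
8. n6.ok = "rz"  [terminal]
9. n4.off = 15  [f.val * -1 + 29]
10. n4.pre = 24  [A.mk + 8]
11. n3.off = 1  [A₁.off - 14]
12. n3.pre = 30  [A₁.pre * 2 - 18]
13. n2.fin = false  [D.idx > 12]
14. n2.hot = 16  [D.idx + A.off + 3]
15. n1.val = "qkm"  [C.acc ++ "m"]
16. n1.off = "qkp"  [C.acc ++ "p"]
17. n0.lim = 14  [14]
18. n0.mk = 15  [15]
19. n0.idx = 6  [len(C.off) + 3]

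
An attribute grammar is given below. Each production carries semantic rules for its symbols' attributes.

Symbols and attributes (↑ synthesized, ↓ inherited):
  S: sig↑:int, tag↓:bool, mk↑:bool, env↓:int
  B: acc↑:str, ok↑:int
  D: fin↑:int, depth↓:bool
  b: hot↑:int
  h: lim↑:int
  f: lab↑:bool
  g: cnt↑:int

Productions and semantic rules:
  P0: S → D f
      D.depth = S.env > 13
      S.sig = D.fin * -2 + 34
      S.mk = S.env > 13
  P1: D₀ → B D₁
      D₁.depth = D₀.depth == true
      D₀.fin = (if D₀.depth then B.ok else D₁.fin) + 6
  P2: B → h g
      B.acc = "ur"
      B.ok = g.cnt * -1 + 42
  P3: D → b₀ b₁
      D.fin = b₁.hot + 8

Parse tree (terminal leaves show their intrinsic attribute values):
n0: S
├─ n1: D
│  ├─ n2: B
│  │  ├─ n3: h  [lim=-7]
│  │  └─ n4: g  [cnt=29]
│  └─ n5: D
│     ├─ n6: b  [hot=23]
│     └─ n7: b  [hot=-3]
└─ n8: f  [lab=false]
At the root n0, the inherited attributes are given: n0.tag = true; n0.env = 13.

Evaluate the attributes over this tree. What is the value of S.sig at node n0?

12

1. n0.tag = true  [given at root]
2. n0.env = 13  [given at root]
3. n1.depth = false  [S.env > 13]
4. n3.lim = -7  [terminal]
5. n4.cnt = 29  [terminal]
6. n2.acc = "ur"  ["ur"]
7. n2.ok = 13  [g.cnt * -1 + 42]
8. n5.depth = false  [D₀.depth == true]
9. n6.hot = 23  [terminal]
10. n7.hot = -3  [terminal]
11. n5.fin = 5  [b₁.hot + 8]
12. n1.fin = 11  [(if D₀.depth then B.ok else D₁.fin) + 6]
13. n8.lab = false  [terminal]
14. n0.sig = 12  [D.fin * -2 + 34]
15. n0.mk = false  [S.env > 13]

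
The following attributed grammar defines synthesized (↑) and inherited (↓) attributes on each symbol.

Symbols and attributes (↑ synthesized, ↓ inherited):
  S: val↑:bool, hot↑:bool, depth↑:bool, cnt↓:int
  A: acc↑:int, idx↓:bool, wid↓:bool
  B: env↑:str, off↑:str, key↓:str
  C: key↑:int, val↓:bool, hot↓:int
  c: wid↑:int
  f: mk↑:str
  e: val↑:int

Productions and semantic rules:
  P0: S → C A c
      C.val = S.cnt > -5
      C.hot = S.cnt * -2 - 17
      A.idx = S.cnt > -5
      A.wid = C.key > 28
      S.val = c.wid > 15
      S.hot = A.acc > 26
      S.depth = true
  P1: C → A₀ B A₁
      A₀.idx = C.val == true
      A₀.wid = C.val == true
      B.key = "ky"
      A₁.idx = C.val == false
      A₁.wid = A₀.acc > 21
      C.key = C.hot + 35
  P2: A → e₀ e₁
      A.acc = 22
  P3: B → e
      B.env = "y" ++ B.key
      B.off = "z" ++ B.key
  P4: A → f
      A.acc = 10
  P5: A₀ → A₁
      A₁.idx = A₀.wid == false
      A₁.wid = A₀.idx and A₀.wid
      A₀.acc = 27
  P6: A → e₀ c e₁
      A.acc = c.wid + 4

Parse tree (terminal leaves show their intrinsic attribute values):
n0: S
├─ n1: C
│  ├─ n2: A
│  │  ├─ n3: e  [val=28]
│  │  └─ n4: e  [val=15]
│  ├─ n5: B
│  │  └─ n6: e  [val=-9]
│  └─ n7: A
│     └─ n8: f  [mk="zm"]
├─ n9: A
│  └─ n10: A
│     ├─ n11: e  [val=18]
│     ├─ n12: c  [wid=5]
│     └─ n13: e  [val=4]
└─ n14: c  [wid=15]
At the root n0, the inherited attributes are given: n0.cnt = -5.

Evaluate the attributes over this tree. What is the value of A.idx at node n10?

true

1. n0.cnt = -5  [given at root]
2. n1.val = false  [S.cnt > -5]
3. n1.hot = -7  [S.cnt * -2 - 17]
4. n2.idx = false  [C.val == true]
5. n2.wid = false  [C.val == true]
6. n3.val = 28  [terminal]
7. n4.val = 15  [terminal]
8. n2.acc = 22  [22]
9. n5.key = "ky"  ["ky"]
10. n6.val = -9  [terminal]
11. n5.env = "yky"  ["y" ++ B.key]
12. n5.off = "zky"  ["z" ++ B.key]
13. n7.idx = true  [C.val == false]
14. n7.wid = true  [A₀.acc > 21]
15. n8.mk = "zm"  [terminal]
16. n7.acc = 10  [10]
17. n1.key = 28  [C.hot + 35]
18. n9.idx = false  [S.cnt > -5]
19. n9.wid = false  [C.key > 28]
20. n10.idx = true  [A₀.wid == false]
21. n10.wid = false  [A₀.idx and A₀.wid]
22. n11.val = 18  [terminal]
23. n12.wid = 5  [terminal]
24. n13.val = 4  [terminal]
25. n10.acc = 9  [c.wid + 4]
26. n9.acc = 27  [27]
27. n14.wid = 15  [terminal]
28. n0.val = false  [c.wid > 15]
29. n0.hot = true  [A.acc > 26]
30. n0.depth = true  [true]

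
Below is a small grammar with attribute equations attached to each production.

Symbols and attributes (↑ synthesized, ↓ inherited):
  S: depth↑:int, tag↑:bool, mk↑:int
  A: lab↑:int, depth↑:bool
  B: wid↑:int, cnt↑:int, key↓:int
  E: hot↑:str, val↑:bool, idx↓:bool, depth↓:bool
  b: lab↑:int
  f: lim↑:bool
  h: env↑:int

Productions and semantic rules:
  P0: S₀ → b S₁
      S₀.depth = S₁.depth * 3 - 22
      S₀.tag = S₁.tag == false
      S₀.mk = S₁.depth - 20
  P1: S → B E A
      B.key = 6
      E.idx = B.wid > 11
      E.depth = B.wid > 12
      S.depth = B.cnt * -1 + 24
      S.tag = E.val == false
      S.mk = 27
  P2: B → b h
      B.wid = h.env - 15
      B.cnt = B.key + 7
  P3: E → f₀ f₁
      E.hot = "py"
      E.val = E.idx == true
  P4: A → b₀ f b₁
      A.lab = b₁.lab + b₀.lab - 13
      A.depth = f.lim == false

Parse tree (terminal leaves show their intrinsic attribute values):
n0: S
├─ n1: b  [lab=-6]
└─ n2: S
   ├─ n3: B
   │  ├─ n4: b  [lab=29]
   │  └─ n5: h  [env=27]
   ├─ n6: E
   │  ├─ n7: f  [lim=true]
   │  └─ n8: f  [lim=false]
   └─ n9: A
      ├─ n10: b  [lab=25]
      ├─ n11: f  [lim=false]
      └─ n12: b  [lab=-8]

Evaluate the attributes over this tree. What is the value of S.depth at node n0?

11

1. n1.lab = -6  [terminal]
2. n3.key = 6  [6]
3. n4.lab = 29  [terminal]
4. n5.env = 27  [terminal]
5. n3.wid = 12  [h.env - 15]
6. n3.cnt = 13  [B.key + 7]
7. n6.idx = true  [B.wid > 11]
8. n6.depth = false  [B.wid > 12]
9. n7.lim = true  [terminal]
10. n8.lim = false  [terminal]
11. n6.hot = "py"  ["py"]
12. n6.val = true  [E.idx == true]
13. n10.lab = 25  [terminal]
14. n11.lim = false  [terminal]
15. n12.lab = -8  [terminal]
16. n9.lab = 4  [b₁.lab + b₀.lab - 13]
17. n9.depth = true  [f.lim == false]
18. n2.depth = 11  [B.cnt * -1 + 24]
19. n2.tag = false  [E.val == false]
20. n2.mk = 27  [27]
21. n0.depth = 11  [S₁.depth * 3 - 22]
22. n0.tag = true  [S₁.tag == false]
23. n0.mk = -9  [S₁.depth - 20]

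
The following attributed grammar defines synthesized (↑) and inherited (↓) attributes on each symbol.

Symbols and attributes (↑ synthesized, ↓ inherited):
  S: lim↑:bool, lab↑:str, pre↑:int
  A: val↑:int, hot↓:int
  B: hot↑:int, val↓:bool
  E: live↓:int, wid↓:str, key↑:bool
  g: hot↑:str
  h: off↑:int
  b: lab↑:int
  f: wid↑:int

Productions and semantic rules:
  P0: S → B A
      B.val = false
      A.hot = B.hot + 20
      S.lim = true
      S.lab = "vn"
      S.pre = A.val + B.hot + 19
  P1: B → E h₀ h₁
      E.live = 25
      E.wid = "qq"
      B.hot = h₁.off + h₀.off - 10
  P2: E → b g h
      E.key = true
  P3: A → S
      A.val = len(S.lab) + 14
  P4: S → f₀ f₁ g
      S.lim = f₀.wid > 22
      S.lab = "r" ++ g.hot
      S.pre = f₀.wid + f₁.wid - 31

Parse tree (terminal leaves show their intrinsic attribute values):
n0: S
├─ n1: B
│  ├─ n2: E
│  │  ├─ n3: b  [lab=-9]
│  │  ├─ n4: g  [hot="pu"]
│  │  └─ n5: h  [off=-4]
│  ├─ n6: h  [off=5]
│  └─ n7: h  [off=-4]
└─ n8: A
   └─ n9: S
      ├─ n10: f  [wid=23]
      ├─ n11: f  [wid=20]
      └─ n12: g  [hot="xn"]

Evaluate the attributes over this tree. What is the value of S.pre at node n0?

1. n1.val = false  [false]
2. n2.live = 25  [25]
3. n2.wid = "qq"  ["qq"]
4. n3.lab = -9  [terminal]
5. n4.hot = "pu"  [terminal]
6. n5.off = -4  [terminal]
7. n2.key = true  [true]
8. n6.off = 5  [terminal]
9. n7.off = -4  [terminal]
10. n1.hot = -9  [h₁.off + h₀.off - 10]
11. n8.hot = 11  [B.hot + 20]
12. n10.wid = 23  [terminal]
13. n11.wid = 20  [terminal]
14. n12.hot = "xn"  [terminal]
15. n9.lim = true  [f₀.wid > 22]
16. n9.lab = "rxn"  ["r" ++ g.hot]
17. n9.pre = 12  [f₀.wid + f₁.wid - 31]
18. n8.val = 17  [len(S.lab) + 14]
19. n0.lim = true  [true]
20. n0.lab = "vn"  ["vn"]
21. n0.pre = 27  [A.val + B.hot + 19]

27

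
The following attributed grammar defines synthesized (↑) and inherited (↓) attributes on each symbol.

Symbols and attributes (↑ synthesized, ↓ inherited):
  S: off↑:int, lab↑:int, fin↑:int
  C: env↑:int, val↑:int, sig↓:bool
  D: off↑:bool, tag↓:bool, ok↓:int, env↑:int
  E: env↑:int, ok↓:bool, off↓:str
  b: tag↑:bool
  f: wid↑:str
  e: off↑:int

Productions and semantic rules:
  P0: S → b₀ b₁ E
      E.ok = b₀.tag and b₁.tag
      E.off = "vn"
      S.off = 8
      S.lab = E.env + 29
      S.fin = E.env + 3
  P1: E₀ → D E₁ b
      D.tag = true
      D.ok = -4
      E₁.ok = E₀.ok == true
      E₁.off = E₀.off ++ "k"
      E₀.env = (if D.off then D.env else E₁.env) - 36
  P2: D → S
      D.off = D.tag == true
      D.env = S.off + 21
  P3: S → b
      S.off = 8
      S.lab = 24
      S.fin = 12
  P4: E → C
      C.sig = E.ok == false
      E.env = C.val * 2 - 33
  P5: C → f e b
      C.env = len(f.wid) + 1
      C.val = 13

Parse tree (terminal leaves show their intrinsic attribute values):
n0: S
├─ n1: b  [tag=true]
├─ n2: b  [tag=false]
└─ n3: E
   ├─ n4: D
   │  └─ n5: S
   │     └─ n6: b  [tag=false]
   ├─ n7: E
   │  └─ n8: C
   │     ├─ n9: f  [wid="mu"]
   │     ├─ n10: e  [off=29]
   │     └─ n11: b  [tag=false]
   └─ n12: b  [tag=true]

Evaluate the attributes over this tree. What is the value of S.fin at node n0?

-4

1. n1.tag = true  [terminal]
2. n2.tag = false  [terminal]
3. n3.ok = false  [b₀.tag and b₁.tag]
4. n3.off = "vn"  ["vn"]
5. n4.tag = true  [true]
6. n4.ok = -4  [-4]
7. n6.tag = false  [terminal]
8. n5.off = 8  [8]
9. n5.lab = 24  [24]
10. n5.fin = 12  [12]
11. n4.off = true  [D.tag == true]
12. n4.env = 29  [S.off + 21]
13. n7.ok = false  [E₀.ok == true]
14. n7.off = "vnk"  [E₀.off ++ "k"]
15. n8.sig = true  [E.ok == false]
16. n9.wid = "mu"  [terminal]
17. n10.off = 29  [terminal]
18. n11.tag = false  [terminal]
19. n8.env = 3  [len(f.wid) + 1]
20. n8.val = 13  [13]
21. n7.env = -7  [C.val * 2 - 33]
22. n12.tag = true  [terminal]
23. n3.env = -7  [(if D.off then D.env else E₁.env) - 36]
24. n0.off = 8  [8]
25. n0.lab = 22  [E.env + 29]
26. n0.fin = -4  [E.env + 3]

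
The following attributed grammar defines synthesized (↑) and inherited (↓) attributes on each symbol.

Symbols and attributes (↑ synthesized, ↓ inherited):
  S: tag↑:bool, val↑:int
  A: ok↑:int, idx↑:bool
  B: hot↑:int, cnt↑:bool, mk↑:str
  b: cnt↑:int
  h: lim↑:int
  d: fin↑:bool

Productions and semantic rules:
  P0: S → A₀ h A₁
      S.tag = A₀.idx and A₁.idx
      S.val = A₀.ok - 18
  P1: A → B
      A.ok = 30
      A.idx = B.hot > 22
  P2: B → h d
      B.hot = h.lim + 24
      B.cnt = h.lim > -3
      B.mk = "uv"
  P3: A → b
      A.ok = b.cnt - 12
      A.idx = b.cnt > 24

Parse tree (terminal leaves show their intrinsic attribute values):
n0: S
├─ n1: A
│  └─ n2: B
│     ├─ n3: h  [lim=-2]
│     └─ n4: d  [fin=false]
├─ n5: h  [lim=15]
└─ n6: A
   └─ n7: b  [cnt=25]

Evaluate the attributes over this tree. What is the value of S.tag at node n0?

1. n3.lim = -2  [terminal]
2. n4.fin = false  [terminal]
3. n2.hot = 22  [h.lim + 24]
4. n2.cnt = true  [h.lim > -3]
5. n2.mk = "uv"  ["uv"]
6. n1.ok = 30  [30]
7. n1.idx = false  [B.hot > 22]
8. n5.lim = 15  [terminal]
9. n7.cnt = 25  [terminal]
10. n6.ok = 13  [b.cnt - 12]
11. n6.idx = true  [b.cnt > 24]
12. n0.tag = false  [A₀.idx and A₁.idx]
13. n0.val = 12  [A₀.ok - 18]

false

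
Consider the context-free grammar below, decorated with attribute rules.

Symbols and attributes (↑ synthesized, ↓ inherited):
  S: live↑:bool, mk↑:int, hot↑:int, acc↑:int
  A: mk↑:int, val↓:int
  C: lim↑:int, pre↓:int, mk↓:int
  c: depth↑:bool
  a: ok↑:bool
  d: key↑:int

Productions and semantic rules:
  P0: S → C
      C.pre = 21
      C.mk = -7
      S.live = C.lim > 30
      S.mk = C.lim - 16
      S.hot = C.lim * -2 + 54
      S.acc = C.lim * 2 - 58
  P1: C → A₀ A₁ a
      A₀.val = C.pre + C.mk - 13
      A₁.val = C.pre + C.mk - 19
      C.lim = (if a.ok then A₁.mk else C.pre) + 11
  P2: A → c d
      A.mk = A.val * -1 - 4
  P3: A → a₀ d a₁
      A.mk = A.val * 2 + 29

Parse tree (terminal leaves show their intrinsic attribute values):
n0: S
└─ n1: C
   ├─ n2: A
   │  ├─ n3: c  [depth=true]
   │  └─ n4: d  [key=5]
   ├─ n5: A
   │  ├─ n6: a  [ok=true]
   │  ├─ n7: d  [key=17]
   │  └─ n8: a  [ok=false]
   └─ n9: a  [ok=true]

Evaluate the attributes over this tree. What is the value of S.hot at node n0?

-6

1. n1.pre = 21  [21]
2. n1.mk = -7  [-7]
3. n2.val = 1  [C.pre + C.mk - 13]
4. n3.depth = true  [terminal]
5. n4.key = 5  [terminal]
6. n2.mk = -5  [A.val * -1 - 4]
7. n5.val = -5  [C.pre + C.mk - 19]
8. n6.ok = true  [terminal]
9. n7.key = 17  [terminal]
10. n8.ok = false  [terminal]
11. n5.mk = 19  [A.val * 2 + 29]
12. n9.ok = true  [terminal]
13. n1.lim = 30  [(if a.ok then A₁.mk else C.pre) + 11]
14. n0.live = false  [C.lim > 30]
15. n0.mk = 14  [C.lim - 16]
16. n0.hot = -6  [C.lim * -2 + 54]
17. n0.acc = 2  [C.lim * 2 - 58]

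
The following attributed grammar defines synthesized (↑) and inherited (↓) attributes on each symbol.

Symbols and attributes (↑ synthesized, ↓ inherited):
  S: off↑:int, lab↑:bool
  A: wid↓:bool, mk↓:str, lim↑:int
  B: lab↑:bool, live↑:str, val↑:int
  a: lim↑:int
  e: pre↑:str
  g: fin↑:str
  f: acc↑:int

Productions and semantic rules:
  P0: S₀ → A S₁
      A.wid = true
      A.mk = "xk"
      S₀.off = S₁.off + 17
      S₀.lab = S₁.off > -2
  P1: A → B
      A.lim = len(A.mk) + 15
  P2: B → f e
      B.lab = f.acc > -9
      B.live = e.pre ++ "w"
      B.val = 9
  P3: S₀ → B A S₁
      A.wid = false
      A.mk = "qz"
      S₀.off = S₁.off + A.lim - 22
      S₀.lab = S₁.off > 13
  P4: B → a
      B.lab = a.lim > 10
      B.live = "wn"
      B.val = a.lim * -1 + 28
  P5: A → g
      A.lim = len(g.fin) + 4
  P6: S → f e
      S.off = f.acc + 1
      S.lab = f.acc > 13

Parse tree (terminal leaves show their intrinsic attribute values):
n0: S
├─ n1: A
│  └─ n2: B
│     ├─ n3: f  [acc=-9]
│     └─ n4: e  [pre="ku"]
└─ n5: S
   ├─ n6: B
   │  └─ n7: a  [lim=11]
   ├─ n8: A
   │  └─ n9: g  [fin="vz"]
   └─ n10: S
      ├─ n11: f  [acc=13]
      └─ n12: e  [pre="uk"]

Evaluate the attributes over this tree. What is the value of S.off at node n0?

15

1. n1.wid = true  [true]
2. n1.mk = "xk"  ["xk"]
3. n3.acc = -9  [terminal]
4. n4.pre = "ku"  [terminal]
5. n2.lab = false  [f.acc > -9]
6. n2.live = "kuw"  [e.pre ++ "w"]
7. n2.val = 9  [9]
8. n1.lim = 17  [len(A.mk) + 15]
9. n7.lim = 11  [terminal]
10. n6.lab = true  [a.lim > 10]
11. n6.live = "wn"  ["wn"]
12. n6.val = 17  [a.lim * -1 + 28]
13. n8.wid = false  [false]
14. n8.mk = "qz"  ["qz"]
15. n9.fin = "vz"  [terminal]
16. n8.lim = 6  [len(g.fin) + 4]
17. n11.acc = 13  [terminal]
18. n12.pre = "uk"  [terminal]
19. n10.off = 14  [f.acc + 1]
20. n10.lab = false  [f.acc > 13]
21. n5.off = -2  [S₁.off + A.lim - 22]
22. n5.lab = true  [S₁.off > 13]
23. n0.off = 15  [S₁.off + 17]
24. n0.lab = false  [S₁.off > -2]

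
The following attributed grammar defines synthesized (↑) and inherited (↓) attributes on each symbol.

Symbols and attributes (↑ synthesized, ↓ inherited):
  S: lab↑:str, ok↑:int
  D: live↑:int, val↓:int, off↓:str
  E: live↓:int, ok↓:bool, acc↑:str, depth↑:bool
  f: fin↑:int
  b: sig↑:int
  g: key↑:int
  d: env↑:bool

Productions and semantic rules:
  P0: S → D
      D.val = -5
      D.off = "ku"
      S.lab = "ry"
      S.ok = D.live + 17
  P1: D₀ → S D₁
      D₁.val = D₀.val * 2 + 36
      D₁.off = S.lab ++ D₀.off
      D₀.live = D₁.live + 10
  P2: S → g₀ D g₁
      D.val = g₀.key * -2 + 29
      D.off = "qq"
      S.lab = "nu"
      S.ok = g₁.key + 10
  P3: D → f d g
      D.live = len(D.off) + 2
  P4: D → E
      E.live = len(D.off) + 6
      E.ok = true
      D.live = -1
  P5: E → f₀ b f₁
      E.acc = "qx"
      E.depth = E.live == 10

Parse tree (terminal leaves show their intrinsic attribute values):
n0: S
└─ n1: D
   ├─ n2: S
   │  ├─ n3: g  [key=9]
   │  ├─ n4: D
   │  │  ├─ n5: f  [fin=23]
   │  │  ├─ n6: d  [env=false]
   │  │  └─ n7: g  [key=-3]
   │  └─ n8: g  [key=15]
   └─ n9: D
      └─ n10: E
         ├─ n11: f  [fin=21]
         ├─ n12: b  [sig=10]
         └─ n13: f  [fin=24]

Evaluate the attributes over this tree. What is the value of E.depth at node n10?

true

1. n1.val = -5  [-5]
2. n1.off = "ku"  ["ku"]
3. n3.key = 9  [terminal]
4. n4.val = 11  [g₀.key * -2 + 29]
5. n4.off = "qq"  ["qq"]
6. n5.fin = 23  [terminal]
7. n6.env = false  [terminal]
8. n7.key = -3  [terminal]
9. n4.live = 4  [len(D.off) + 2]
10. n8.key = 15  [terminal]
11. n2.lab = "nu"  ["nu"]
12. n2.ok = 25  [g₁.key + 10]
13. n9.val = 26  [D₀.val * 2 + 36]
14. n9.off = "nuku"  [S.lab ++ D₀.off]
15. n10.live = 10  [len(D.off) + 6]
16. n10.ok = true  [true]
17. n11.fin = 21  [terminal]
18. n12.sig = 10  [terminal]
19. n13.fin = 24  [terminal]
20. n10.acc = "qx"  ["qx"]
21. n10.depth = true  [E.live == 10]
22. n9.live = -1  [-1]
23. n1.live = 9  [D₁.live + 10]
24. n0.lab = "ry"  ["ry"]
25. n0.ok = 26  [D.live + 17]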